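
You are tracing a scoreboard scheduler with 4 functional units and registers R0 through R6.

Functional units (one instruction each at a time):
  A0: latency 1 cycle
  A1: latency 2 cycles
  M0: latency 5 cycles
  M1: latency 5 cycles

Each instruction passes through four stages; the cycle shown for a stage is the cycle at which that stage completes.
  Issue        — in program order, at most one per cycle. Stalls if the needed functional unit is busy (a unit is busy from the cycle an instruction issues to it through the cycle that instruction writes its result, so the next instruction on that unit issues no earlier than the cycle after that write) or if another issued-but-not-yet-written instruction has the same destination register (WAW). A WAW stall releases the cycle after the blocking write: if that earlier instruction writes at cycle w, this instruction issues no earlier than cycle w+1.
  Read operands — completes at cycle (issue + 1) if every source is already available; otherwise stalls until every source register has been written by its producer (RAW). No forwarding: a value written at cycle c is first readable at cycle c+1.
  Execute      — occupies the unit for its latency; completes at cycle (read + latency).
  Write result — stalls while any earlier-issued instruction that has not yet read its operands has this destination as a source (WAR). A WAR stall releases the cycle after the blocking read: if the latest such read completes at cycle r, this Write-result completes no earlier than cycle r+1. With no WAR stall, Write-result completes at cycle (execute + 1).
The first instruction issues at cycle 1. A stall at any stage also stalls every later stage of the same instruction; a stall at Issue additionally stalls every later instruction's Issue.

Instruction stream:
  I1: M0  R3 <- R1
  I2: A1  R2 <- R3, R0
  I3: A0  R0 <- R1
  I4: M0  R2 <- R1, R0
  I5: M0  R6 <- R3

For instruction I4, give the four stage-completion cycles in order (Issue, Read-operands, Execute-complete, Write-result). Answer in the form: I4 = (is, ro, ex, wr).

[I1] 1/2/7/8
[I2] 2/9/11/12  (RAW R3: wait I1 write@8)
[I3] 3/4/5/10  (WAR R0: wait I2 read@9)
[I4] 13/14/19/20  (WAW R2: wait I2 write@12)
[I5] 21/22/27/28  (struct: M0 busy until I4 writes@20)

I4 = (13, 14, 19, 20)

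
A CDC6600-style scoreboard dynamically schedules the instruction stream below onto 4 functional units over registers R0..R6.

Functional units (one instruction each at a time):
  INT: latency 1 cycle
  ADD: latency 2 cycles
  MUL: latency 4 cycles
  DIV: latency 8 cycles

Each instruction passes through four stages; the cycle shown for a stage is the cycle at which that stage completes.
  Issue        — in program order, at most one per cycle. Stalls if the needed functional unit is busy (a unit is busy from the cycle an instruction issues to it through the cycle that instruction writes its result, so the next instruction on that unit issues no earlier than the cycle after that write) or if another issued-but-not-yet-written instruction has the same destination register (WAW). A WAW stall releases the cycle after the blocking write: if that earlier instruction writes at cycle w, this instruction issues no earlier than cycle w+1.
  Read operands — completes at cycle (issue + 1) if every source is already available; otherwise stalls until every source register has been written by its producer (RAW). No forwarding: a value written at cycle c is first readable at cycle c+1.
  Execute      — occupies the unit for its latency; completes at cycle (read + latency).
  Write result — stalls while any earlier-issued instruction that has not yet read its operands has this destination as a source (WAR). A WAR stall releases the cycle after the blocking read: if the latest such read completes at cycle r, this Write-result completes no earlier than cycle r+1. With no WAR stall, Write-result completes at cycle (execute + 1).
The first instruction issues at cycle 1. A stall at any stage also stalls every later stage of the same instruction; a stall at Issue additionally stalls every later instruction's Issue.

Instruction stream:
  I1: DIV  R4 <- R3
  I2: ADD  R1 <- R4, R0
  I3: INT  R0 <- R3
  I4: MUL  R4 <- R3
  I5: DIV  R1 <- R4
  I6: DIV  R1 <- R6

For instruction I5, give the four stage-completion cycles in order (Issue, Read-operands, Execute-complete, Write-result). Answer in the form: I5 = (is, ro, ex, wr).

I5 = (16, 19, 27, 28)

I1 -> (1, 2, 10, 11)
I2 -> (2, 12, 14, 15)  // RAW R4: wait I1 write@11
I3 -> (3, 4, 5, 13)  // WAR R0: wait I2 read@12
I4 -> (12, 13, 17, 18)  // WAW R4: wait I1 write@11
I5 -> (16, 19, 27, 28)  // WAW R1: wait I2 write@15, RAW R4: wait I4 write@18
I6 -> (29, 30, 38, 39)  // struct: DIV busy until I5 writes@28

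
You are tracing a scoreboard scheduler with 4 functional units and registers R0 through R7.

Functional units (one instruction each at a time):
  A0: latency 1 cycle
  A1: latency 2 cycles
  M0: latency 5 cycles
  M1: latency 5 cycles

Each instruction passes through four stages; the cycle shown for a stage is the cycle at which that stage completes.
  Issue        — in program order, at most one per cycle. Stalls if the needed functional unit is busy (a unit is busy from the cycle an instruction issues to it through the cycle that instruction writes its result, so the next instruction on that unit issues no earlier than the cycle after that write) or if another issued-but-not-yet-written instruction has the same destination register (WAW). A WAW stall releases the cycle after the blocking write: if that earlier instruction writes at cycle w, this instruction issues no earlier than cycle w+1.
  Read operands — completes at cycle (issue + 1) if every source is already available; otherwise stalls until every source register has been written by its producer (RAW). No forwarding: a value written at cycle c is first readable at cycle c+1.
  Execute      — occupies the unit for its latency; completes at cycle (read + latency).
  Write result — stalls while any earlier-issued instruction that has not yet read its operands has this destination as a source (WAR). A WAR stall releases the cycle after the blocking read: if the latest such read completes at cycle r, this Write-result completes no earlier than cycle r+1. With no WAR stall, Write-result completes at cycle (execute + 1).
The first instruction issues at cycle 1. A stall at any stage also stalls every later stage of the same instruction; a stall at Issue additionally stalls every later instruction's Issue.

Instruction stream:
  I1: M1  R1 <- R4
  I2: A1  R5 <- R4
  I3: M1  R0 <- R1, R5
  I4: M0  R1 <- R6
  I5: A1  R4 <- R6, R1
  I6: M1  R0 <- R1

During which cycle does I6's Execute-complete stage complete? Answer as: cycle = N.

c1: I1 issues→M1
c2: I1 reads; I2 issues→A1
c3: I2 reads
c5: I2 exec-done
c6: I2 writes R5
c7: I1 exec-done
c8: I1 writes R1
c9: I3 issues→M1
c10: I3 reads; I4 issues→M0
c11: I4 reads; I5 issues→A1
c15: I3 exec-done
c16: I3 writes R0; I4 exec-done
c17: I4 writes R1; I6 issues→M1
c18: I5 reads; I6 reads
c20: I5 exec-done
c21: I5 writes R4
c23: I6 exec-done
c24: I6 writes R0

cycle = 23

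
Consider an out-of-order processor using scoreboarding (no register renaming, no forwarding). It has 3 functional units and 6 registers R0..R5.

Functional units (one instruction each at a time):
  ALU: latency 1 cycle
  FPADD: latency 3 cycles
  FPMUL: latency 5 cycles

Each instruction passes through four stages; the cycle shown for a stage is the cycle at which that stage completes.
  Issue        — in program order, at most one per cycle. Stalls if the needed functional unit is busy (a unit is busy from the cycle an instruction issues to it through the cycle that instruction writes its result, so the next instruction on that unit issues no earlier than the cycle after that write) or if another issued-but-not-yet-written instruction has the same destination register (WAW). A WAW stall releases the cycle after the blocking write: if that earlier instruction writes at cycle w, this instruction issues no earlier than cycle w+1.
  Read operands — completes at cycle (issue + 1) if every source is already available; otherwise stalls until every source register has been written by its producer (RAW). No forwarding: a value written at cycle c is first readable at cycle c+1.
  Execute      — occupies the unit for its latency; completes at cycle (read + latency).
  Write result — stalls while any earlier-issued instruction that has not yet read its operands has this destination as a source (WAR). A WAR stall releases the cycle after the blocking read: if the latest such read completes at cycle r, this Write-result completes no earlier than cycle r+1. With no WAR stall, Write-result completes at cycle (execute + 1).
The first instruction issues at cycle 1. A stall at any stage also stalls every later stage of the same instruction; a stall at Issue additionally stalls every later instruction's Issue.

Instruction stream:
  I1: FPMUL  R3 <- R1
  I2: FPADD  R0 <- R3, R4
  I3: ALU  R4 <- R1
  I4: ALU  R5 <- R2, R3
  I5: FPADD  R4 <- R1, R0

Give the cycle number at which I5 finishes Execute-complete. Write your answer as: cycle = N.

cycle = 18

cycle 1: I1 issues→FPMUL
cycle 2: I1 reads, I2 issues→FPADD
cycle 3: I3 issues→ALU
cycle 4: I3 reads
cycle 5: I3 exec-done
cycle 7: I1 exec-done
cycle 8: I1 writes R3
cycle 9: I2 reads
cycle 10: I3 writes R4
cycle 11: I4 issues→ALU
cycle 12: I2 exec-done, I4 reads
cycle 13: I2 writes R0, I4 exec-done
cycle 14: I4 writes R5, I5 issues→FPADD
cycle 15: I5 reads
cycle 18: I5 exec-done
cycle 19: I5 writes R4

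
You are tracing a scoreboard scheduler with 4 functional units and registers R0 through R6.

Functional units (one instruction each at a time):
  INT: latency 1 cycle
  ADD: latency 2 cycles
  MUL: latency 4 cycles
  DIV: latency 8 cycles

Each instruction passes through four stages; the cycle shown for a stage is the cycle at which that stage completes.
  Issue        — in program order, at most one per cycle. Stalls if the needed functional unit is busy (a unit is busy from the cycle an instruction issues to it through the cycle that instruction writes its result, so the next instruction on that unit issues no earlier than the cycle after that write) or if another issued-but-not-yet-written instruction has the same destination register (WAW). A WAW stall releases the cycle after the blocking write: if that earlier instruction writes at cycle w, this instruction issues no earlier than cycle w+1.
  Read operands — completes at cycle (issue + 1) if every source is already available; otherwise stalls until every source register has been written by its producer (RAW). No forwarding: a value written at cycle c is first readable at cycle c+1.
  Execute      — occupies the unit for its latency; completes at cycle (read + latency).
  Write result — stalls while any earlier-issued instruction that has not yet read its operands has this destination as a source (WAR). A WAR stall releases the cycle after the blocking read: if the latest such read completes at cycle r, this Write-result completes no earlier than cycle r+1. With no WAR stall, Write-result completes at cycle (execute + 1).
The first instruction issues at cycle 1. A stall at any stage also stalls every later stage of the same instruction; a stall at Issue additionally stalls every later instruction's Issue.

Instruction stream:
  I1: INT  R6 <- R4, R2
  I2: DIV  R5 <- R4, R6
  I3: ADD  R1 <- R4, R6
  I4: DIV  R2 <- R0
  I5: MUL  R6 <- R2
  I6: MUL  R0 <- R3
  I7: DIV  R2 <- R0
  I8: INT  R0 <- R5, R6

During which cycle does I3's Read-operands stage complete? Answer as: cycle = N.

cycle = 5

c1: issue I1 (INT)
c2: I1 read-ops; issue I2 (DIV)
c3: I1 finished on INT; issue I3 (ADD)
c4: I1→R6
c5: I2 read-ops; I3 read-ops
c7: I3 finished on ADD
c8: I3→R1
c13: I2 finished on DIV
c14: I2→R5
c15: issue I4 (DIV)
c16: I4 read-ops; issue I5 (MUL)
c24: I4 finished on DIV
c25: I4→R2
c26: I5 read-ops
c30: I5 finished on MUL
c31: I5→R6
c32: issue I6 (MUL)
c33: I6 read-ops; issue I7 (DIV)
c37: I6 finished on MUL
c38: I6→R0
c39: I7 read-ops; issue I8 (INT)
c40: I8 read-ops
c41: I8 finished on INT
c42: I8→R0
c47: I7 finished on DIV
c48: I7→R2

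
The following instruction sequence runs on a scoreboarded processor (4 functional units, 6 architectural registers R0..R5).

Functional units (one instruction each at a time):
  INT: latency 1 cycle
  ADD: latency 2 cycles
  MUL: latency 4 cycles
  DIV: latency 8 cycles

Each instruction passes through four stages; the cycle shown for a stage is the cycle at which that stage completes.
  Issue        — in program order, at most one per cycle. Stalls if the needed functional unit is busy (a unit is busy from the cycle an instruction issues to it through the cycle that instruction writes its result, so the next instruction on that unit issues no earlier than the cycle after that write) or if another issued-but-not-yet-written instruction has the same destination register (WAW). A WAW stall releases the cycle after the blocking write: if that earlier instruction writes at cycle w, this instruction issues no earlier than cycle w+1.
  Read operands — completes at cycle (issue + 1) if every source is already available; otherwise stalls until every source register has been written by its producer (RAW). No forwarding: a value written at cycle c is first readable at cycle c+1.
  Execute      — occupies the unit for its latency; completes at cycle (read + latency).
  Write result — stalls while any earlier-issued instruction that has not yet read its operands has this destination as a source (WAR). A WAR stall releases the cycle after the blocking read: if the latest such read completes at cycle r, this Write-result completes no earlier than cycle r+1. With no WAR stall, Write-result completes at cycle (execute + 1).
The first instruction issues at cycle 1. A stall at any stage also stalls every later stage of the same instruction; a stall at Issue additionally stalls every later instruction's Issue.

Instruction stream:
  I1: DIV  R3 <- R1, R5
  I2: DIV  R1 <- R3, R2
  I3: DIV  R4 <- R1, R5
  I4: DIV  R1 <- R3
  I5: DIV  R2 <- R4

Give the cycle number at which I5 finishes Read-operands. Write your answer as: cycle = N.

I1: IS=1 RO=2 EX=10 WR=11
I2: IS=12 RO=13 EX=21 WR=22  [struct: DIV busy until I1 writes@11]
I3: IS=23 RO=24 EX=32 WR=33  [struct: DIV busy until I2 writes@22]
I4: IS=34 RO=35 EX=43 WR=44  [struct: DIV busy until I3 writes@33]
I5: IS=45 RO=46 EX=54 WR=55  [struct: DIV busy until I4 writes@44]

cycle = 46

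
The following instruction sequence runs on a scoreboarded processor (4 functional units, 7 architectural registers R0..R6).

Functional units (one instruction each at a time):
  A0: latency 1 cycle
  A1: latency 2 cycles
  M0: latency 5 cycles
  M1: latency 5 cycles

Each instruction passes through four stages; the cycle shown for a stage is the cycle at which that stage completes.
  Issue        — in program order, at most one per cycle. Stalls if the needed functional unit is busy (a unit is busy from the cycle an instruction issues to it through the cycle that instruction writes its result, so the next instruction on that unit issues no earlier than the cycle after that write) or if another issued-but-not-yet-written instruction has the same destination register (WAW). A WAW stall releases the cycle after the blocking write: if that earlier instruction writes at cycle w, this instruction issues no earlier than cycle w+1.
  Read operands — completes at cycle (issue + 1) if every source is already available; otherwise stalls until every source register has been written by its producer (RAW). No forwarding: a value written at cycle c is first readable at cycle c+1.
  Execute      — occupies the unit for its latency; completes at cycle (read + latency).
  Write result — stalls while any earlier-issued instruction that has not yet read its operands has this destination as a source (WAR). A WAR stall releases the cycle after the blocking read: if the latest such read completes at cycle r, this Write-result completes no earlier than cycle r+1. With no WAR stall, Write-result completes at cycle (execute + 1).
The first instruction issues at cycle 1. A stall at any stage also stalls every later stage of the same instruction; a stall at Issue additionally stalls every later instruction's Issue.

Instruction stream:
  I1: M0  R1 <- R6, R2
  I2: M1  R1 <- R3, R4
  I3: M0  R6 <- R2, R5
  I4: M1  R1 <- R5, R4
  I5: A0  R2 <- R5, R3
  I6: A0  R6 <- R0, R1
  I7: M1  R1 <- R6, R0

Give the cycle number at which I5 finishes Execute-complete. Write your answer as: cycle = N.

cycle = 20

c1: I1 issues→M0
c2: I1 reads
c7: I1 exec-done
c8: I1 writes R1
c9: I2 issues→M1
c10: I2 reads, I3 issues→M0
c11: I3 reads
c15: I2 exec-done
c16: I2 writes R1, I3 exec-done
c17: I3 writes R6, I4 issues→M1
c18: I4 reads, I5 issues→A0
c19: I5 reads
c20: I5 exec-done
c21: I5 writes R2
c22: I6 issues→A0
c23: I4 exec-done
c24: I4 writes R1
c25: I6 reads, I7 issues→M1
c26: I6 exec-done
c27: I6 writes R6
c28: I7 reads
c33: I7 exec-done
c34: I7 writes R1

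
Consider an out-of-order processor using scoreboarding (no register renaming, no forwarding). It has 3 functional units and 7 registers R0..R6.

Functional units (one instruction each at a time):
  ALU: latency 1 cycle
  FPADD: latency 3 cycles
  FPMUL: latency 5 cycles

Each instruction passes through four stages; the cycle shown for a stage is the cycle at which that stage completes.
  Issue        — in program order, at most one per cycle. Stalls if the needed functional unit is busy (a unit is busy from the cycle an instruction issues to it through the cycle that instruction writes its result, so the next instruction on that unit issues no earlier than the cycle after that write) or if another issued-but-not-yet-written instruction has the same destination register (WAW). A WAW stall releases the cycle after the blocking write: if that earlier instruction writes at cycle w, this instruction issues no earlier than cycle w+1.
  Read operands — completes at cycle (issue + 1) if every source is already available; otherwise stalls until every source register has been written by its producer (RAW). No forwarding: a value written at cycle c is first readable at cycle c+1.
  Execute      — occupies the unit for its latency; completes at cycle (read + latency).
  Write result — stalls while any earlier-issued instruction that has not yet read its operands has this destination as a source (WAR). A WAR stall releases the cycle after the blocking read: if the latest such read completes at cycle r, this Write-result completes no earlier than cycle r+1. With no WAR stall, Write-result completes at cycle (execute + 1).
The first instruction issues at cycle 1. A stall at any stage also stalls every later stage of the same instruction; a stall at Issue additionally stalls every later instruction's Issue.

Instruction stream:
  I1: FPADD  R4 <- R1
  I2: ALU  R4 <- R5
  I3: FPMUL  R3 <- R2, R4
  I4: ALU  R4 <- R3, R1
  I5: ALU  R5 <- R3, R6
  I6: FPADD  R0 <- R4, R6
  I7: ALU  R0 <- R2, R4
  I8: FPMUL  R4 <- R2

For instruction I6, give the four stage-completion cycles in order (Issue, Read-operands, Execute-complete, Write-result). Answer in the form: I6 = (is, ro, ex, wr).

[I1] 1/2/5/6
[I2] 7/8/9/10  (WAW R4: wait I1 write@6)
[I3] 8/11/16/17  (RAW R4: wait I2 write@10)
[I4] 11/18/19/20  (struct: ALU busy until I2 writes@10; RAW R3: wait I3 write@17)
[I5] 21/22/23/24  (struct: ALU busy until I4 writes@20)
[I6] 22/23/26/27
[I7] 28/29/30/31  (WAW R0: wait I6 write@27)
[I8] 29/30/35/36

I6 = (22, 23, 26, 27)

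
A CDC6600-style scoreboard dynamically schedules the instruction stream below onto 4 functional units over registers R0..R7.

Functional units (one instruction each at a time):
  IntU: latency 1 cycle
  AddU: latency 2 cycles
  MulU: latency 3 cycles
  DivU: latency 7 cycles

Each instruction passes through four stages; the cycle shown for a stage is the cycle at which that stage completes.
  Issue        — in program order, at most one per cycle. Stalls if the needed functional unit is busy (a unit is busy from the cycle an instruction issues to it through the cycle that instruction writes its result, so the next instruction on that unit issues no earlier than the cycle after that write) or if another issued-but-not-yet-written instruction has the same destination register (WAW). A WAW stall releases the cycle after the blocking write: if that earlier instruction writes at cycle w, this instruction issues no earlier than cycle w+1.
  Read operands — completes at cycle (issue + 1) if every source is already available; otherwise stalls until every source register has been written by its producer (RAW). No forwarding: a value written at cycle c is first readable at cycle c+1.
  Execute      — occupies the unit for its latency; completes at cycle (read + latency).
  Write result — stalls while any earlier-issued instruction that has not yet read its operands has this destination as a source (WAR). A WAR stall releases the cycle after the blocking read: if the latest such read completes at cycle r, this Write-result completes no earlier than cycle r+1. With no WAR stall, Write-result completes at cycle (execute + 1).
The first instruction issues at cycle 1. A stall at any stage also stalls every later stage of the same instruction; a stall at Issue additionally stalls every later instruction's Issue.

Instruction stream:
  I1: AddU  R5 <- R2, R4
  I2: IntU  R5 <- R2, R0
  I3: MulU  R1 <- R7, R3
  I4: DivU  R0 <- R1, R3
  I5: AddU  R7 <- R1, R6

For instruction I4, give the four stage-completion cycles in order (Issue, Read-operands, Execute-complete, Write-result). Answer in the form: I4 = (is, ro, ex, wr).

I4 = (8, 13, 20, 21)

1) issue 1, read 2, done 4, write 5
2) issue 6, read 7, done 8, write 9  <WAW R5: wait I1 write@5>
3) issue 7, read 8, done 11, write 12
4) issue 8, read 13, done 20, write 21  <RAW R1: wait I3 write@12>
5) issue 9, read 13, done 15, write 16  <RAW R1: wait I3 write@12>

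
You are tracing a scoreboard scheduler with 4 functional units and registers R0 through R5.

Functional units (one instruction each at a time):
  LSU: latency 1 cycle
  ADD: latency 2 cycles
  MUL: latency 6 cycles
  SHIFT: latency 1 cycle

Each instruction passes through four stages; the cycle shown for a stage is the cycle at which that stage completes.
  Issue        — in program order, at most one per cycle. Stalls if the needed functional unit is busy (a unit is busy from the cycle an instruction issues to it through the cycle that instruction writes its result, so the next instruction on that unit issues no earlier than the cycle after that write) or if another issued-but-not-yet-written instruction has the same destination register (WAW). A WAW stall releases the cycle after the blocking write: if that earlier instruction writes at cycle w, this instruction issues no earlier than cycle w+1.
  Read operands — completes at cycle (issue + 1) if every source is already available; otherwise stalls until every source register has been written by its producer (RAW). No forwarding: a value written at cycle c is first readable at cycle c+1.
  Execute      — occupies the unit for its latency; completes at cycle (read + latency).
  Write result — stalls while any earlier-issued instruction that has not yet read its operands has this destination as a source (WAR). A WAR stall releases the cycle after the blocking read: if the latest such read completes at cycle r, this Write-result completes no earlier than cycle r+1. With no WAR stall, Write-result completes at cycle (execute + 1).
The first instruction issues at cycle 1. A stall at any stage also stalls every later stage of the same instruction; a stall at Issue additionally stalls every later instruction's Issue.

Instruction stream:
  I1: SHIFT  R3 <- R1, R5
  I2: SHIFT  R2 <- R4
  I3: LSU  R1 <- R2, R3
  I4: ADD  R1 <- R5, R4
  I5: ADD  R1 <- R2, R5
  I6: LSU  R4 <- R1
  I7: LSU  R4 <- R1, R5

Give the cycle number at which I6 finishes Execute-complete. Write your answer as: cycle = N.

c1: issue I1 (SHIFT)
c2: I1 read-ops
c3: I1 finished on SHIFT
c4: I1→R3
c5: issue I2 (SHIFT)
c6: I2 read-ops · issue I3 (LSU)
c7: I2 finished on SHIFT
c8: I2→R2
c9: I3 read-ops
c10: I3 finished on LSU
c11: I3→R1
c12: issue I4 (ADD)
c13: I4 read-ops
c15: I4 finished on ADD
c16: I4→R1
c17: issue I5 (ADD)
c18: I5 read-ops · issue I6 (LSU)
c20: I5 finished on ADD
c21: I5→R1
c22: I6 read-ops
c23: I6 finished on LSU
c24: I6→R4
c25: issue I7 (LSU)
c26: I7 read-ops
c27: I7 finished on LSU
c28: I7→R4

cycle = 23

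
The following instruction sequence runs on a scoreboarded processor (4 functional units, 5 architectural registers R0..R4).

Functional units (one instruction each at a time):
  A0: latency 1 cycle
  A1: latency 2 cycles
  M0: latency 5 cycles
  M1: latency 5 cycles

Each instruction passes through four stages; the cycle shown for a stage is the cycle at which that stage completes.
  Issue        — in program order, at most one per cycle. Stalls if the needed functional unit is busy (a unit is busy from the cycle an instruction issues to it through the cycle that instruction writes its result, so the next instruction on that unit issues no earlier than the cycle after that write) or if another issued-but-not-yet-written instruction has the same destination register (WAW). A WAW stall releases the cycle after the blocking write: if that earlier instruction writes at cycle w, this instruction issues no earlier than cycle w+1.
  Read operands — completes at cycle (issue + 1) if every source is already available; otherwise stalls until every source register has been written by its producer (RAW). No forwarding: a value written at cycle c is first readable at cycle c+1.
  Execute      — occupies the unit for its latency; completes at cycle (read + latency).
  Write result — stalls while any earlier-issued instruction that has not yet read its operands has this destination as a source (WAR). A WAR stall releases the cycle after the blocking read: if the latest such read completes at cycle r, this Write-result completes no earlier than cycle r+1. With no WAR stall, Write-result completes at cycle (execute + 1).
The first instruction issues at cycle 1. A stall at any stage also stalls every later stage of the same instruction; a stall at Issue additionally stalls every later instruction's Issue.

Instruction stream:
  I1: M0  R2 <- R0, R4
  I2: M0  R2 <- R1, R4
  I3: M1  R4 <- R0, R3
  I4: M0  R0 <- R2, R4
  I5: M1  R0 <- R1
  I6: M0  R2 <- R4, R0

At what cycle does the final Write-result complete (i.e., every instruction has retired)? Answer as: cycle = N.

  I1 | 1 | 2 | 7 | 8
  I2 | 9 | 10 | 15 | 16   struct: M0 busy until I1 writes@8
  I3 | 10 | 11 | 16 | 17
  I4 | 17 | 18 | 23 | 24   struct: M0 busy until I2 writes@16
  I5 | 25 | 26 | 31 | 32   WAW R0: wait I4 write@24
  I6 | 26 | 33 | 38 | 39   RAW R0: wait I5 write@32

cycle = 39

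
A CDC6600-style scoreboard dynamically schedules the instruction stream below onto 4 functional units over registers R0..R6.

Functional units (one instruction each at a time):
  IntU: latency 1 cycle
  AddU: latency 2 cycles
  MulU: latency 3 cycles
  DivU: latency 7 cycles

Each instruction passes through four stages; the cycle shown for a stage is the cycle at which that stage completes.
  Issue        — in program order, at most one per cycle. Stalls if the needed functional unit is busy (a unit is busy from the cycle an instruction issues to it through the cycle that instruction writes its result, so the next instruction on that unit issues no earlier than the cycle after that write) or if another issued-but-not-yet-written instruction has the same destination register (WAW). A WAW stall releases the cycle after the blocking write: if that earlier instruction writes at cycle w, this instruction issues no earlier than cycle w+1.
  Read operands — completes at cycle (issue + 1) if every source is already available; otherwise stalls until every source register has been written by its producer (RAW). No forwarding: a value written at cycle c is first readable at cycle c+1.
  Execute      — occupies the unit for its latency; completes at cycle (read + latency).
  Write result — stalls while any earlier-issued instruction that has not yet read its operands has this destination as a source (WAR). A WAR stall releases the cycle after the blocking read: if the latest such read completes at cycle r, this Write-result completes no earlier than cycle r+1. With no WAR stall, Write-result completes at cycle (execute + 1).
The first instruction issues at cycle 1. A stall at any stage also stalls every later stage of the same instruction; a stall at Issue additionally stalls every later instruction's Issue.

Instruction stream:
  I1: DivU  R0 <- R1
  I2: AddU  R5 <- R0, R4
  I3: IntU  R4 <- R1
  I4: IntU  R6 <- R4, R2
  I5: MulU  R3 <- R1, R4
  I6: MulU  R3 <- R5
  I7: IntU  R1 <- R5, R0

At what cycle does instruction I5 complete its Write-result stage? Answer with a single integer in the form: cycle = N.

I1: IS=1 RO=2 EX=9 WR=10
I2: IS=2 RO=11 EX=13 WR=14  [RAW R0: wait I1 write@10]
I3: IS=3 RO=4 EX=5 WR=12  [WAR R4: wait I2 read@11]
I4: IS=13 RO=14 EX=15 WR=16  [struct: IntU busy until I3 writes@12]
I5: IS=14 RO=15 EX=18 WR=19
I6: IS=20 RO=21 EX=24 WR=25  [struct: MulU busy until I5 writes@19]
I7: IS=21 RO=22 EX=23 WR=24

cycle = 19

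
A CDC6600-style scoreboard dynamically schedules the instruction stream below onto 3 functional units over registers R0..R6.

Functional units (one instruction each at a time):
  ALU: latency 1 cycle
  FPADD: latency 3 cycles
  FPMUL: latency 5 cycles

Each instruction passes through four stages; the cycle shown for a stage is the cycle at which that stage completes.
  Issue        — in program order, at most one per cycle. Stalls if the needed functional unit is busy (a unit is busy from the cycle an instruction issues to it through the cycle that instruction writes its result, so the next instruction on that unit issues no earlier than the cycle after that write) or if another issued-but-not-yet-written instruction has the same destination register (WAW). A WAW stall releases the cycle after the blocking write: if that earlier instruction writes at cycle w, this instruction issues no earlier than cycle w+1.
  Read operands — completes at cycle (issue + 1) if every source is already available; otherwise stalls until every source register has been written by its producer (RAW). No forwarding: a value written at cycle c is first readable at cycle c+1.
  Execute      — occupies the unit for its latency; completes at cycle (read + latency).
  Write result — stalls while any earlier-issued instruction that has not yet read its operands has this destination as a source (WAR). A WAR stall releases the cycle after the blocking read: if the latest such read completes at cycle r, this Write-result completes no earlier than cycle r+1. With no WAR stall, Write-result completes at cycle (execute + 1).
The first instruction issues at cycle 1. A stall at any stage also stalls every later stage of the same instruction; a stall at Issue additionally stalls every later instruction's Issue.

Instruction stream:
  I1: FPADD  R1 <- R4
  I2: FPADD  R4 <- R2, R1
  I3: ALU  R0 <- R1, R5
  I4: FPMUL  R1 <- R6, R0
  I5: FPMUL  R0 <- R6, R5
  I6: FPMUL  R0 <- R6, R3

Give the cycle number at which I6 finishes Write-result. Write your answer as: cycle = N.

I1: IS=1 RO=2 EX=5 WR=6
I2: IS=7 RO=8 EX=11 WR=12  [struct: FPADD busy until I1 writes@6]
I3: IS=8 RO=9 EX=10 WR=11
I4: IS=9 RO=12 EX=17 WR=18  [RAW R0: wait I3 write@11]
I5: IS=19 RO=20 EX=25 WR=26  [struct: FPMUL busy until I4 writes@18]
I6: IS=27 RO=28 EX=33 WR=34  [struct: FPMUL busy until I5 writes@26]

cycle = 34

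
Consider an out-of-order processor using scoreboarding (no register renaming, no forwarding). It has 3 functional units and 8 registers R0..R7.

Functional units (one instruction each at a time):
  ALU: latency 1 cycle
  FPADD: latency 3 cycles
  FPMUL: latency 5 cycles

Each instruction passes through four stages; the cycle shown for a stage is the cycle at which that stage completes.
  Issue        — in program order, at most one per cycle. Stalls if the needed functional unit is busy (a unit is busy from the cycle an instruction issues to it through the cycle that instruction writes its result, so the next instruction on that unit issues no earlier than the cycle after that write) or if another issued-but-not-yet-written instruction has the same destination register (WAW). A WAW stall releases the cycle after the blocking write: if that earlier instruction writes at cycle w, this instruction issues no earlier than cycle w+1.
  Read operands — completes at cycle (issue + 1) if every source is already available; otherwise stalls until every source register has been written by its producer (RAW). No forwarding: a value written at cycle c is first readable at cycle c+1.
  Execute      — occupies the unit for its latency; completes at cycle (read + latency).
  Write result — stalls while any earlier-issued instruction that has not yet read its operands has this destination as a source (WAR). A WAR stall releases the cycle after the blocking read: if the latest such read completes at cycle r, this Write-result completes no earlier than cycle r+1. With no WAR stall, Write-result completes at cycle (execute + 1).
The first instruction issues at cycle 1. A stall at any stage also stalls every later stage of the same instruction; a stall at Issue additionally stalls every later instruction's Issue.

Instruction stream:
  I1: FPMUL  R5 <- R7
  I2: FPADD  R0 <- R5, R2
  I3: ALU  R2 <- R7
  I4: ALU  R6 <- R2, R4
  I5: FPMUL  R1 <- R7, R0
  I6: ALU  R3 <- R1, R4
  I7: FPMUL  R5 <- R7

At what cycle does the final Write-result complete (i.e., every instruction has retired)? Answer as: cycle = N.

cycle = 28

[I1] 1/2/7/8
[I2] 2/9/12/13  (RAW R5: wait I1 write@8)
[I3] 3/4/5/10  (WAR R2: wait I2 read@9)
[I4] 11/12/13/14  (struct: ALU busy until I3 writes@10)
[I5] 12/14/19/20  (RAW R0: wait I2 write@13)
[I6] 15/21/22/23  (struct: ALU busy until I4 writes@14; RAW R1: wait I5 write@20)
[I7] 21/22/27/28  (struct: FPMUL busy until I5 writes@20)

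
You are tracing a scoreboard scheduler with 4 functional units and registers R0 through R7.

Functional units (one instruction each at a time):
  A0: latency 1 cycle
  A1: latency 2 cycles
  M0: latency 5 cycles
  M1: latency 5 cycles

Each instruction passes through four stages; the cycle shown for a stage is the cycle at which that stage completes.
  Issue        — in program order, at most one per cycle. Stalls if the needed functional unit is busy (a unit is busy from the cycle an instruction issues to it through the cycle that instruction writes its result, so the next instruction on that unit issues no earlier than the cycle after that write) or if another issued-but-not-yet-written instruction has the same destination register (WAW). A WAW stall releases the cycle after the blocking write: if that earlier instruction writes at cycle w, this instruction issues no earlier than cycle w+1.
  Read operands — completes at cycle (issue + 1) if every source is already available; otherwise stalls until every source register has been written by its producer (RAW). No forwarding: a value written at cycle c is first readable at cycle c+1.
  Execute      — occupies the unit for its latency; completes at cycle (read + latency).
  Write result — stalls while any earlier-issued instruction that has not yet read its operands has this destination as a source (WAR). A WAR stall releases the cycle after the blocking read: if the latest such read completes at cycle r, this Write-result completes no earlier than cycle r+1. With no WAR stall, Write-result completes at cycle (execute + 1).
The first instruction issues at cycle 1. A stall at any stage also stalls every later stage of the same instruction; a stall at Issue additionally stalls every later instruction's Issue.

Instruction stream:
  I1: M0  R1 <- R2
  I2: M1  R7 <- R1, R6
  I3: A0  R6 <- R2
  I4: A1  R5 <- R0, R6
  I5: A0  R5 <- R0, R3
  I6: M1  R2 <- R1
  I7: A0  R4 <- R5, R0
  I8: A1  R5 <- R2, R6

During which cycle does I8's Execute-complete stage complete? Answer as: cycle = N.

cycle = 26

cycle 1: I1 dispatched to M0
cycle 2: I1 operands ready; I2 dispatched to M1
cycle 3: I3 dispatched to A0
cycle 4: I3 operands ready; I4 dispatched to A1
cycle 5: I3 complete
cycle 7: I1 complete
cycle 8: R1←I1
cycle 9: I2 operands ready
cycle 10: R6←I3
cycle 11: I4 operands ready
cycle 13: I4 complete
cycle 14: I2 complete; R5←I4
cycle 15: R7←I2; I5 dispatched to A0
cycle 16: I5 operands ready; I6 dispatched to M1
cycle 17: I5 complete; I6 operands ready
cycle 18: R5←I5
cycle 19: I7 dispatched to A0
cycle 20: I7 operands ready; I8 dispatched to A1
cycle 21: I7 complete
cycle 22: I6 complete; R4←I7
cycle 23: R2←I6
cycle 24: I8 operands ready
cycle 26: I8 complete
cycle 27: R5←I8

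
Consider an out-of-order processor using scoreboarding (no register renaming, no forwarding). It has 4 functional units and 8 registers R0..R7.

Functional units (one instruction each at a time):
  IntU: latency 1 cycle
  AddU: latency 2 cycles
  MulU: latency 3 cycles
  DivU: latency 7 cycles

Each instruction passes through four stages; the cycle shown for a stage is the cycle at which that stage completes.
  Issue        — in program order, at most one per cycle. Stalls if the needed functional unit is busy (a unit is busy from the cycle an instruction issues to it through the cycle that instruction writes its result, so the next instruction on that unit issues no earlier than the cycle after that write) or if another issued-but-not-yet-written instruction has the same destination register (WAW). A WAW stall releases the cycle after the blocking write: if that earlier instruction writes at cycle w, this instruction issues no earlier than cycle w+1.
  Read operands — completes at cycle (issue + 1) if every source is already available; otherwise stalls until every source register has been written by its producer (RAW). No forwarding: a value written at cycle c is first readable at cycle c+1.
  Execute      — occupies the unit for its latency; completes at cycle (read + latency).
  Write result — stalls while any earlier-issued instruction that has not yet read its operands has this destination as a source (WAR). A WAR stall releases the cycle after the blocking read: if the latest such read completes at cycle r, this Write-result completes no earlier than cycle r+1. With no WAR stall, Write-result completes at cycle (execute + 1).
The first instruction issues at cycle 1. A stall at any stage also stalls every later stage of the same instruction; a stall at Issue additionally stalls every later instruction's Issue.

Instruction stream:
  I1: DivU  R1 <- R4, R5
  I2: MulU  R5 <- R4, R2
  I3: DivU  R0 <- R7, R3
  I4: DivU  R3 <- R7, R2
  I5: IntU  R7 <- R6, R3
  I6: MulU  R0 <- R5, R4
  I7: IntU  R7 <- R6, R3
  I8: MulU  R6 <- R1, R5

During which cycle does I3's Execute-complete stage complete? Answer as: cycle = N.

c1: I1→DivU
c2: I1 RO, I2→MulU
c3: I2 RO
c6: I2 EX
c7: I2 WR R5
c9: I1 EX
c10: I1 WR R1
c11: I3→DivU
c12: I3 RO
c19: I3 EX
c20: I3 WR R0
c21: I4→DivU
c22: I4 RO, I5→IntU
c23: I6→MulU
c24: I6 RO
c27: I6 EX
c28: I6 WR R0
c29: I4 EX
c30: I4 WR R3
c31: I5 RO
c32: I5 EX
c33: I5 WR R7
c34: I7→IntU
c35: I7 RO, I8→MulU
c36: I7 EX, I8 RO
c37: I7 WR R7
c39: I8 EX
c40: I8 WR R6

cycle = 19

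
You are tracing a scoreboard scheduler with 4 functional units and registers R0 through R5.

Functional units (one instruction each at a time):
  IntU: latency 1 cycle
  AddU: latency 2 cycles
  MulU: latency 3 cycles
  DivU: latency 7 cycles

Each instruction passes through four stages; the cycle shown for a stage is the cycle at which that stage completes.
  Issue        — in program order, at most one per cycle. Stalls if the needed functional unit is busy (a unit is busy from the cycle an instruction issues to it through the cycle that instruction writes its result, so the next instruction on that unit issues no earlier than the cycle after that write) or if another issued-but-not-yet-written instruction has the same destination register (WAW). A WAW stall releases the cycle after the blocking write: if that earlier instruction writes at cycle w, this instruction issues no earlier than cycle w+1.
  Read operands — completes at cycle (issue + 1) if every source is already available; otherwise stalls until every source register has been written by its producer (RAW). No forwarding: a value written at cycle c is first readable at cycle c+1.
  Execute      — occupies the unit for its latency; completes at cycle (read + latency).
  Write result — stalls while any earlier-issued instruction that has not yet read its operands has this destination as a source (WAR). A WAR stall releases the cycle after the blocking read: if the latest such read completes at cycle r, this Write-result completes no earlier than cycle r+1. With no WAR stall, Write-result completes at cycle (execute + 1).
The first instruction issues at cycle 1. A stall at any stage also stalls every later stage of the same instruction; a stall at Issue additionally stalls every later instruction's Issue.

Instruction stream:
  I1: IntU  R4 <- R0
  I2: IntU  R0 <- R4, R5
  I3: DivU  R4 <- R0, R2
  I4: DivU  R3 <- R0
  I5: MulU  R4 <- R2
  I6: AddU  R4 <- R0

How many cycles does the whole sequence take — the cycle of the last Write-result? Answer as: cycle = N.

cycle = 29

1) issue 1, read 2, done 3, write 4
2) issue 5, read 6, done 7, write 8  <struct: IntU busy until I1 writes@4>
3) issue 6, read 9, done 16, write 17  <RAW R0: wait I2 write@8>
4) issue 18, read 19, done 26, write 27  <struct: DivU busy until I3 writes@17>
5) issue 19, read 20, done 23, write 24
6) issue 25, read 26, done 28, write 29  <WAW R4: wait I5 write@24>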